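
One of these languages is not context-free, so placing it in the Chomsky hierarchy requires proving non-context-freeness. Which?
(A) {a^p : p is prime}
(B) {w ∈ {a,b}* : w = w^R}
(A) {a^p : p is prime}

(A) {a^p : p is prime} requires the CFL pumping lemma.

- {w ∈ {a,b}* : w = w^R} is context-free (but not regular)
  • Can be shown non-regular with the regular pumping lemma
  • After pumping, the string is no longer symmetric

- {a^p : p is prime} is NOT context-free
  • Requires the CFL pumping lemma to prove
  • The CFL pumping lemma also fails because prime gaps are unbounded

The CFL pumping lemma is "stronger" in that it can prove non-membership
in the larger class of context-free languages.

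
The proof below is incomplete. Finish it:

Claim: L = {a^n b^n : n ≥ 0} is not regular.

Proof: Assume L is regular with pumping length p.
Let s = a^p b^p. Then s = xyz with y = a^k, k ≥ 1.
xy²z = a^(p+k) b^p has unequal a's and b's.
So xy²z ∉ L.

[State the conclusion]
This contradicts the pumping lemma for regular languages,
which guarantees xy^i z ∈ L for all i ≥ 0.

Since our assumption that L is regular leads to a contradiction,
we conclude that L = {a^n b^n : n ≥ 0} is NOT regular. ∎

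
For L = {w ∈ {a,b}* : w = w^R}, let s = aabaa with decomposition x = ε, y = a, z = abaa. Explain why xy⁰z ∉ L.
xy⁰z = abaa ∉ L

Pumping with i = 0 replaces y = a by y⁰ = ε:
- Original: s = xyz = aabaa; aabaa reversed is aabaa, the same string, so it is a palindrome and is in L
- Pumped: xy⁰z = ε · ε · abaa = abaa
- abaa reversed is aaba ≠ abaa, so it is not a palindrome and is not in L

The pumping lemma would require xy⁰z ∈ L, so this decomposition yields a contradiction.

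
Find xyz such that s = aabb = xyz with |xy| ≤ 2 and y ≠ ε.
x = '', y = 'aa', z = 'bb'

For s = aabb and p = 2, one valid decomposition is:
- x = '' (length 0)
- y = 'aa' (length 2)
- z = 'bb' (length 2)

Verification:
- xyz = '' + 'aa' + 'bb' = aabb ✓
- |xy| = 2 ≤ 2 ✓
- |y| = 2 > 0 ✓

All pumping lemma constraints are satisfied.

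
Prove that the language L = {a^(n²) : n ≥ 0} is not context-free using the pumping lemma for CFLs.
Assume for contradiction that L is context-free, and let p ≥ 1 be the pumping length given by the pumping lemma for CFLs.
Choose s = a^(p²). Then s ∈ L and |s| = p² ≥ p.
By the CFL pumping lemma, s = uvxyz for some u, v, x, y, z with |vxy| ≤ p, |vy| ≥ 1, and uv^i xy^i z ∈ L for every i ≥ 0.
All symbols are a's, so only lengths matter: let k = |vy|, with 1 ≤ k ≤ |vxy| ≤ p.

Take i = 2: |uv²xy²z| = p² + k, and p² < p² + k ≤ p² + p < (p + 1)².
So the length lies strictly between consecutive squares and is not a perfect square; uv²xy²z ∉ L.

This contradicts the CFL pumping lemma, which requires uv^i xy^i z ∈ L for all i ≥ 0.
Hence L = {a^(n²) : n ≥ 0} is not context-free. ∎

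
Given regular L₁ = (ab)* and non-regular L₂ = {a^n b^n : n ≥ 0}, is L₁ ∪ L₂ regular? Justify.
No — L₁ ∪ L₂ is not regular.

Let U = (ab)* ∪ {a^n b^n}. If U were regular, then U ∩ aa*bb* would be regular (closure under intersection with a regular language). But (ab)* ∩ aa*bb* = {ab} and {a^n b^n} ∩ aa*bb* = {a^n b^n : n ≥ 1}, so U ∩ aa*bb* = {a^n b^n : n ≥ 1}, which is not regular. Hence U is not regular.

Note that the bare facts "L₁ regular, L₂ non-regular" do not settle the question by themselves: the closure of regular languages under ∪, ∩, complement and difference applies only when BOTH operands are regular. With a non-regular operand the result can come out regular or non-regular depending on the specific languages, so one has to work out L₁ ∪ L₂ for this particular pair, as above.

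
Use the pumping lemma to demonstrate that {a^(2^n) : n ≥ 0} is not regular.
Assume for contradiction that L is regular, and let p ≥ 1 be the pumping length given by the pumping lemma.
Choose s = a^(2^p). Then s ∈ L and |s| = 2^p ≥ p.
By the pumping lemma, s = xyz for some x, y, z with |xy| ≤ p, |y| ≥ 1, and xy^i z ∈ L for every i ≥ 0.
Here y = a^k for some k with 1 ≤ k ≤ |xy| ≤ p, and p < 2^p.

Take i = 2: |xy²z| = 2^p + k.
Now 2^p < 2^p + k ≤ 2^p + p < 2^p + 2^p = 2^(p+1).
So |xy²z| lies strictly between the consecutive powers of two 2^p and 2^(p+1), hence is not a power of 2, and xy²z ∉ L.

This contradicts the pumping lemma, which requires xy^i z ∈ L for all i ≥ 0.
Hence L = {a^(2^n) : n ≥ 0} is not regular. ∎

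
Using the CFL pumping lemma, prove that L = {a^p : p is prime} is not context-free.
Assume for contradiction that L is context-free, and let p ≥ 1 be the pumping length given by the pumping lemma for CFLs.
Choose a prime q with q ≥ p and let s = a^q. Then s ∈ L and |s| = q ≥ p.
By the CFL pumping lemma, s = uvxyz for some u, v, x, y, z with |vxy| ≤ p, |vy| ≥ 1, and uv^i xy^i z ∈ L for every i ≥ 0.
All symbols are a's, so only lengths matter: let k = |vy|, with 1 ≤ k ≤ p. Then |uv^i xy^i z| = q + (i − 1)k.

Take i = q + 1: the length is q + qk = q(k + 1).
Both factors satisfy q ≥ 2 and k + 1 ≥ 2, so q(k + 1) is composite and uv^(q+1) xy^(q+1) z ∉ L.

This contradicts the CFL pumping lemma, which requires uv^i xy^i z ∈ L for all i ≥ 0.
Hence L = {a^p : p is prime} is not context-free. ∎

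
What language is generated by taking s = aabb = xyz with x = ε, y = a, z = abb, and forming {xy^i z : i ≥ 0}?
{xy^i z : i ≥ 0} = {a^(i+1) b^2 : i ≥ 0} = {abb, aabb, aaabb, ...}

With x = ε, y = a, z = abb: Starting with aabb and pumping the first 'a' (z = abb keeps the second 'a'), we get strings with i+1 a's followed by 2 b's for i = 0, 1, 2, ...; note bb is not produced because z always contributes one a.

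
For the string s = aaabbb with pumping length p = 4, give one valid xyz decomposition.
x = 'a', y = 'a', z = 'abbb'

For s = aaabbb and p = 4, one valid decomposition is:
- x = 'a' (length 1)
- y = 'a' (length 1)
- z = 'abbb' (length 4)

Verification:
- xyz = 'a' + 'a' + 'abbb' = aaabbb ✓
- |xy| = 2 ≤ 4 ✓
- |y| = 1 > 0 ✓

All pumping lemma constraints are satisfied.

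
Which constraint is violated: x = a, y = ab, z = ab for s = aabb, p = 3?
Violated: xyz = s

The decomposition x = a, y = ab, z = ab for s = aabb with p = 3
violates the constraint: xyz = s

xyz = 'a' + 'ab' + 'ab' = 'aabab' ≠ 'aabb' = s. The decomposition doesn't reconstruct s.

Pumping lemma constraints:
1. xyz = s (decomposition is valid)
2. |xy| ≤ p
3. |y| > 0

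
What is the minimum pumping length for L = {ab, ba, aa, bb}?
p = 3

For a finite language L, the pumping lemma holds vacuously if p > max|s| for s ∈ L.

The longest string in L = {ab, ba, aa, bb} has length 2.
If p = 3, then no string s ∈ L has |s| ≥ p, so the condition is vacuously true.

The minimum pumping length is p = 3.

Why no smaller p works: for any p ≤ 2, the longest string s ∈ L has |s| = 2 ≥ p, so it would
have to be pumpable; but pumping up (i = 2, 3, ...) produces ever longer strings, which cannot all lie in the
finite language L. So the pumping property fails for every p ≤ 2.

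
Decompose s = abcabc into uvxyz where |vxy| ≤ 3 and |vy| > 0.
u='ab', v='c', x='a', y='b', z='c'

For s = abcabc with pumping length p = 3:

One valid decomposition:
- u = 'ab'
- v = 'c'
- x = 'a'
- y = 'b'
- z = 'c'

Verification:
- uvxyz = 'ab' + 'c' + 'a' + 'b' + 'c' = abcabc ✓
- |vxy| = |'cab'| = 3 ≤ 3 ✓
- |vy| = |'cb'| = 2 > 0 ✓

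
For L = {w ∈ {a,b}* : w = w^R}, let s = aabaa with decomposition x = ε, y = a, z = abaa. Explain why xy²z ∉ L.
xy²z = aaabaa ∉ L

Pumping with i = 2 replaces y = a by y² = aa:
- Original: s = xyz = aabaa; aabaa reversed is aabaa, the same string, so it is a palindrome and is in L
- Pumped: xy²z = ε · aa · abaa = aaabaa
- aaabaa reversed is aabaaa ≠ aaabaa, so it is not a palindrome and is not in L

The pumping lemma would require xy²z ∈ L, so this decomposition yields a contradiction.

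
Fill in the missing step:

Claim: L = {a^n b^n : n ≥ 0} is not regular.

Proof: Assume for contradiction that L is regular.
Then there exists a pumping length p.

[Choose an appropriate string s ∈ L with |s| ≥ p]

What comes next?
s = a^p b^p

This string is in L (has equal a's and b's) and has length 2p ≥ p.
Any decomposition xyz with |xy| ≤ p means y consists only of a's,
so pumping will unbalance the counts.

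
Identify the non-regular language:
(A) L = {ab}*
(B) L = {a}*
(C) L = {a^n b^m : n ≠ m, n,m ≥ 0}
(C) {a^n b^m : n ≠ m, n,m ≥ 0}

(C) L = {a^n b^m : n ≠ m, n,m ≥ 0} is NOT regular.

The pumping lemma can be used to prove this:
After pumping a's, we can make n = m

The other languages are regular because they can be recognized by finite automata.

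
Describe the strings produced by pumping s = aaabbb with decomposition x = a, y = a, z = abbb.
{xy^i z : i ≥ 0} = {a^(2+i) b^3 : i ≥ 0} = {aabbb, aaabbb, aaaabbb, ...}

With x = a, y = a, z = abbb: Starting with aaabbb and pumping the second 'a', we get strings with 2+i a's followed by 3 b's for i = 0, 1, 2, ...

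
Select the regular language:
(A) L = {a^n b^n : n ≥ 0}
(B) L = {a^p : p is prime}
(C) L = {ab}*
(C) {ab}*

(C) L = {ab}* is regular.

This can be recognized by a finite automaton (DFA/NFA).
Regular expressions like {ab}* define regular languages.

The other choices are not regular:
- {a^p : p is prime}: After pumping, the length becomes composite
- {a^n b^n : n ≥ 0}: After pumping, the number of a's and b's become unequal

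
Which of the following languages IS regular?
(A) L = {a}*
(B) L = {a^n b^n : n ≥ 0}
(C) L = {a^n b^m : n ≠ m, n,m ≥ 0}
(A) {a}*

(A) L = {a}* is regular.

This can be recognized by a finite automaton (DFA/NFA).
Regular expressions like {a}* define regular languages.

The other choices are not regular:
- {a^n b^m : n ≠ m, n,m ≥ 0}: After pumping a's, we can make n = m
- {a^n b^n : n ≥ 0}: After pumping, the number of a's and b's become unequal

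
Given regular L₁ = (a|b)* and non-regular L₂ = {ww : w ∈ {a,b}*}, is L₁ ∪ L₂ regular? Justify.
Yes — L₁ ∪ L₂ is regular.

{ww} ⊆ (a|b)*, so L₁ ∪ L₂ = (a|b)*, which is regular.

Note that the bare facts "L₁ regular, L₂ non-regular" do not settle the question by themselves: the closure of regular languages under ∪, ∩, complement and difference applies only when BOTH operands are regular. With a non-regular operand the result can come out regular or non-regular depending on the specific languages, so one has to work out L₁ ∪ L₂ for this particular pair, as above.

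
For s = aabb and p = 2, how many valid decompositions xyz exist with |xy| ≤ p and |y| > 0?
3

For s = 'aabb' with pumping length p = 2:

Constraints: |xy| ≤ 2, |y| > 0

Valid decompositions (|xy| ≤ p, |y| ≥ 1):
  • x='', y='a', z='abb'
  • x='a', y='a', z='bb'
  • x='', y='aa', z='bb'

Total count: 3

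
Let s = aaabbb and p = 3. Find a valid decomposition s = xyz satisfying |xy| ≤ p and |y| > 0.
x = 'a', y = 'a', z = 'abbb'

For s = aaabbb and p = 3, one valid decomposition is:
- x = 'a' (length 1)
- y = 'a' (length 1)
- z = 'abbb' (length 4)

Verification:
- xyz = 'a' + 'a' + 'abbb' = aaabbb ✓
- |xy| = 2 ≤ 3 ✓
- |y| = 1 > 0 ✓

All pumping lemma constraints are satisfied.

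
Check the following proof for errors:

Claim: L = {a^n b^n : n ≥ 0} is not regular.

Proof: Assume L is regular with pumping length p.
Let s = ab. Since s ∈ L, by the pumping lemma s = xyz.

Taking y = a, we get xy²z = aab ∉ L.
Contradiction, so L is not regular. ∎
The proof is INCORRECT.

Error: The string s = ab may be shorter than p.
The pumping lemma only applies to strings with |s| ≥ p, and p is not under our control.
We must choose s in terms of p, e.g. s = a^p b^p, to ensure |s| ≥ p.
(The proof also fixes one particular y; a valid argument must handle every decomposition with |xy| ≤ p and |y| ≥ 1 — for s = a^p b^p this forces y = a^k, and then xy²z = a^(p+k) b^p ∉ L.)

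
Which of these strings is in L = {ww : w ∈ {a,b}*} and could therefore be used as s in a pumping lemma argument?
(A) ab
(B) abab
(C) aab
(B) abab

The pumping lemma is applied to a string s that lies in L, so first check membership of each option:
- (A) ab has length 2; its halves are a and b, which differ, so it is not in L ✗
- (B) abab splits into halves ab · ab, which are equal, so it is in L (w = ab) ✓
- (C) aab has odd length 3, so it cannot be written as ww and is not in L ✗

Only (B) abab is in L, so it is the only candidate that could play the role of s.
(In a complete proof one picks s in terms of the pumping length p so that |s| ≥ p is guaranteed; a fixed string like abab illustrates the shape of such an s.)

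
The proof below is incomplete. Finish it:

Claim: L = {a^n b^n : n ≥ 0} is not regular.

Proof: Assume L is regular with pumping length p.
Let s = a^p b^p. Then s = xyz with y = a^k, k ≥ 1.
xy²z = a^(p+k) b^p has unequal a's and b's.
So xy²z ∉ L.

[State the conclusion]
This contradicts the pumping lemma for regular languages,
which guarantees xy^i z ∈ L for all i ≥ 0.

Since our assumption that L is regular leads to a contradiction,
we conclude that L = {a^n b^n : n ≥ 0} is NOT regular. ∎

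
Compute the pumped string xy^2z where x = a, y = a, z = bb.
aaabb

Given x = 'a', y = 'a', z = 'bb' and i = 2:

xy^2z = x + y·y·...·y (2 times) + z
       = 'a' + 'a'^2 + 'bb'
       = 'a' + 'aa' + 'bb'
       = 'aaabb'

The pumped string is 'aaabb' with length 5.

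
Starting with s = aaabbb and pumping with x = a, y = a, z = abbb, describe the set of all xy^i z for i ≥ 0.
{xy^i z : i ≥ 0} = {a^(2+i) b^3 : i ≥ 0} = {aabbb, aaabbb, aaaabbb, ...}

With x = a, y = a, z = abbb: Starting with aaabbb and pumping the second 'a', we get strings with 2+i a's followed by 3 b's for i = 0, 1, 2, ...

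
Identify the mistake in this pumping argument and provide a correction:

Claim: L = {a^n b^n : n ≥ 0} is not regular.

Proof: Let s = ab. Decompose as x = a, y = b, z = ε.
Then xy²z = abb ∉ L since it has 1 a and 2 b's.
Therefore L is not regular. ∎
Error: The string s = ab might be shorter than the pumping length p.

Correction: Choose s = a^p b^p to ensure |s| ≥ p. Also, the decomposition is wrong: with |xy| ≤ p, y cannot include b's when s starts with p a's.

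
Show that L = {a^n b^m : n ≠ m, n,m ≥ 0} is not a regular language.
Assume for contradiction that L is regular, and let p ≥ 1 be the pumping length given by the pumping lemma.
Choose s = a^p b^(p + p!). Then s ∈ L because p ≠ p + p! (as p! ≥ 1), and |s| ≥ p.
By the pumping lemma, s = xyz for some x, y, z with |xy| ≤ p, |y| ≥ 1, and xy^i z ∈ L for every i ≥ 0.
Since |xy| ≤ p and the first p symbols of s are all a's, y = a^k for some k with 1 ≤ k ≤ p.
For every i ≥ 0, xy^i z = a^(p + (i − 1)k) b^(p + p!).

Because 1 ≤ k ≤ p, k divides p!. Let t = p!/k (a positive integer) and take i = t + 1.
Then the number of a's is p + tk = p + p!, which equals the number of b's.
So xy^(t+1) z = a^(p + p!) b^(p + p!) has equally many a's and b's and is NOT in L.

This contradicts the pumping lemma, which requires xy^i z ∈ L for all i ≥ 0.
Hence L = {a^n b^m : n ≠ m, n,m ≥ 0} is not regular. ∎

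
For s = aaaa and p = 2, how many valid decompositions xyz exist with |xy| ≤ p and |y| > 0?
3

For s = 'aaaa' with pumping length p = 2:

Constraints: |xy| ≤ 2, |y| > 0

Valid decompositions (|xy| ≤ p, |y| ≥ 1):
  • x='', y='a', z='aaa'
  • x='a', y='a', z='aa'
  • x='', y='aa', z='aa'

Total count: 3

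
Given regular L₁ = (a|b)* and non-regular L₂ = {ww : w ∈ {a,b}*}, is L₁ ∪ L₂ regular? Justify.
Yes — L₁ ∪ L₂ is regular.

{ww} ⊆ (a|b)*, so L₁ ∪ L₂ = (a|b)*, which is regular.

Note that the bare facts "L₁ regular, L₂ non-regular" do not settle the question by themselves: the closure of regular languages under ∪, ∩, complement and difference applies only when BOTH operands are regular. With a non-regular operand the result can come out regular or non-regular depending on the specific languages, so one has to work out L₁ ∪ L₂ for this particular pair, as above.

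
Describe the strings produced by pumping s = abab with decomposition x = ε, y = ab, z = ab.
{xy^i z : i ≥ 0} = {(ab)^(i+1) : i ≥ 0} = {ab, abab, ababab, ...}

With x = ε, y = ab, z = ab: Pumping 'ab' gives strings of alternating a's and b's.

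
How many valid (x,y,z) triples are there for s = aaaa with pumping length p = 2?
3

For s = 'aaaa' with pumping length p = 2:

Constraints: |xy| ≤ 2, |y| > 0

Valid decompositions (|xy| ≤ p, |y| ≥ 1):
  • x='', y='a', z='aaa'
  • x='a', y='a', z='aa'
  • x='', y='aa', z='aa'

Total count: 3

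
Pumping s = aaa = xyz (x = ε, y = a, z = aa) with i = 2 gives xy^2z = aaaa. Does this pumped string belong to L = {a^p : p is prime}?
No

xy²z = ε · aa · aa = aaaa.
aaaa has length 4 = 2 × 2, which is not prime, so it is not in L.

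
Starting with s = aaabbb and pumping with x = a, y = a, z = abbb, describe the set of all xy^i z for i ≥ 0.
{xy^i z : i ≥ 0} = {a^(2+i) b^3 : i ≥ 0} = {aabbb, aaabbb, aaaabbb, ...}

With x = a, y = a, z = abbb: Starting with aaabbb and pumping the second 'a', we get strings with 2+i a's followed by 3 b's for i = 0, 1, 2, ...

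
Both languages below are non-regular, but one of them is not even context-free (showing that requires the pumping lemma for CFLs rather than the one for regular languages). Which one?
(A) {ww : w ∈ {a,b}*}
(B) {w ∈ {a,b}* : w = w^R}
(A) {ww : w ∈ {a,b}*}

(A) {ww : w ∈ {a,b}*} requires the CFL pumping lemma.

- {w ∈ {a,b}* : w = w^R} is context-free (but not regular)
  • Can be shown non-regular with the regular pumping lemma
  • After pumping, the string is no longer symmetric

- {ww : w ∈ {a,b}*} is NOT context-free
  • Requires the CFL pumping lemma to prove
  • Even a PDA cannot compare two arbitrary halves symbol by symbol; CFL pumping on a^p b^p a^p b^p fails

The CFL pumping lemma is "stronger" in that it can prove non-membership
in the larger class of context-free languages.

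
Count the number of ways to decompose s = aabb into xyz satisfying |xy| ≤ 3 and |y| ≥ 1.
6

For s = 'aabb' with pumping length p = 3:

Constraints: |xy| ≤ 3, |y| > 0

Valid decompositions (|xy| ≤ p, |y| ≥ 1):
  • x='', y='a', z='abb'
  • x='a', y='a', z='bb'
  • x='', y='aa', z='bb'
  • x='aa', y='b', z='b'
  • x='a', y='ab', z='b'
  • x='', y='aab', z='b'

Total count: 6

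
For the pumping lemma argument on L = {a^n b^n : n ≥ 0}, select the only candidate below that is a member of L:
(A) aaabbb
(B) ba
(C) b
(A) aaabbb

The pumping lemma is applied to a string s that lies in L, so first check membership of each option:
- (A) aaabbb = a^3 b^3 has equal counts (3 = 3), so it is in L ✓
- (B) ba has an a after a b, so it is not of the form a^n b^n and is not in L ✗
- (C) b has 0 a's and 1 b's; 0 ≠ 1, so it is not in L ✗

Only (A) aaabbb is in L, so it is the only candidate that could play the role of s.
(In a complete proof one picks s in terms of the pumping length p so that |s| ≥ p is guaranteed; a fixed string like aaabbb illustrates the shape of such an s.)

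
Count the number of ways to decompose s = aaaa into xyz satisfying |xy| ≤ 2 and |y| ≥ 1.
3

For s = 'aaaa' with pumping length p = 2:

Constraints: |xy| ≤ 2, |y| > 0

Valid decompositions (|xy| ≤ p, |y| ≥ 1):
  • x='', y='a', z='aaa'
  • x='a', y='a', z='aa'
  • x='', y='aa', z='aa'

Total count: 3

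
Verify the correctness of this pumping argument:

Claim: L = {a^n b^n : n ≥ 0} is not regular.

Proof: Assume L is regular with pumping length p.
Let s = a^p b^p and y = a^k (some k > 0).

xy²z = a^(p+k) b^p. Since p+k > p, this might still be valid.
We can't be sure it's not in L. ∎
The proof is INCORRECT.

Error: The conclusion is wrong.
xy²z = a^(p+k) b^p is definitely NOT in L because the number of a's (p+k) ≠ number of b's (p).
The proof incorrectly doubts what is actually a valid contradiction.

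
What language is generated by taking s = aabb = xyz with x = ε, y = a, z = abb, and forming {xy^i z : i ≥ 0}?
{xy^i z : i ≥ 0} = {a^(i+1) b^2 : i ≥ 0} = {abb, aabb, aaabb, ...}

With x = ε, y = a, z = abb: Starting with aabb and pumping the first 'a' (z = abb keeps the second 'a'), we get strings with i+1 a's followed by 2 b's for i = 0, 1, 2, ...; note bb is not produced because z always contributes one a.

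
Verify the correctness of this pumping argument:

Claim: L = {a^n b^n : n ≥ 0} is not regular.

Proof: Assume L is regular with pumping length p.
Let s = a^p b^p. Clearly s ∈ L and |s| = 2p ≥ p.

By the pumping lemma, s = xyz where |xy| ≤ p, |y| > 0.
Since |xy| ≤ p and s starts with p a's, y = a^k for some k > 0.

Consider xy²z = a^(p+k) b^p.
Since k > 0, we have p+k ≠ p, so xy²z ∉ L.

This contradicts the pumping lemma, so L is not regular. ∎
The proof is correct.

This proof is valid because:
1. The string s = a^p b^p is correctly in L
2. The decomposition analysis is correct: y must consist only of a's
3. The contradiction is valid: pumping increases a's but not b's
4. The conclusion follows logically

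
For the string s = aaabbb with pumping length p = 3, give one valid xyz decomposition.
x = '', y = 'a', z = 'aabbb'

For s = aaabbb and p = 3, one valid decomposition is:
- x = '' (length 0)
- y = 'a' (length 1)
- z = 'aabbb' (length 5)

Verification:
- xyz = '' + 'a' + 'aabbb' = aaabbb ✓
- |xy| = 1 ≤ 3 ✓
- |y| = 1 > 0 ✓

All pumping lemma constraints are satisfied.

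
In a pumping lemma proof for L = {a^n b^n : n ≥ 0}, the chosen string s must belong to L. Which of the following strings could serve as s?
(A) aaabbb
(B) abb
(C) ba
(A) aaabbb

The pumping lemma is applied to a string s that lies in L, so first check membership of each option:
- (A) aaabbb = a^3 b^3 has equal counts (3 = 3), so it is in L ✓
- (B) abb has 1 a's and 2 b's; 1 ≠ 2, so it is not in L ✗
- (C) ba has an a after a b, so it is not of the form a^n b^n and is not in L ✗

Only (A) aaabbb is in L, so it is the only candidate that could play the role of s.
(In a complete proof one picks s in terms of the pumping length p so that |s| ≥ p is guaranteed; a fixed string like aaabbb illustrates the shape of such an s.)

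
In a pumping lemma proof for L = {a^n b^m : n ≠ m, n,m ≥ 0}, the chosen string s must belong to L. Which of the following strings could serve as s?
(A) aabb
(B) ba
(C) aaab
(C) aaab

The pumping lemma is applied to a string s that lies in L, so first check membership of each option:
- (A) aabb = a^2 b^2 has n = m = 2, so it is not in L ✗
- (B) ba has an a after a b, so it is not of the form a^n b^m and is not in L ✗
- (C) aaab = a^3 b^1 with 3 ≠ 1, so it is in L ✓

Only (C) aaab is in L, so it is the only candidate that could play the role of s.
(In a complete proof one picks s in terms of the pumping length p so that |s| ≥ p is guaranteed; a fixed string like aaab illustrates the shape of such an s.)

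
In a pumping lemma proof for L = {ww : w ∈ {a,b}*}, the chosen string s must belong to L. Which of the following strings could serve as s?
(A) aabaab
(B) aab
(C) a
(A) aabaab

The pumping lemma is applied to a string s that lies in L, so first check membership of each option:
- (A) aabaab splits into halves aab · aab, which are equal, so it is in L (w = aab) ✓
- (B) aab has odd length 3, so it cannot be written as ww and is not in L ✗
- (C) a has odd length 1, so it cannot be written as ww and is not in L ✗

Only (A) aabaab is in L, so it is the only candidate that could play the role of s.
(In a complete proof one picks s in terms of the pumping length p so that |s| ≥ p is guaranteed; a fixed string like aabaab illustrates the shape of such an s.)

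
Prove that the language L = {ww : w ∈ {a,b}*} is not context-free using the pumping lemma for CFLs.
Assume for contradiction that L is context-free, and let p ≥ 1 be the pumping length given by the pumping lemma for CFLs.
Choose s = a^p b^p a^p b^p. Then s ∈ L (take w = a^p b^p) and |s| = 4p ≥ p.
By the CFL pumping lemma, s = uvxyz for some u, v, x, y, z with |vxy| ≤ p, |vy| ≥ 1, and uv^i xy^i z ∈ L for every i ≥ 0.

Write s as four blocks A₁ B₁ A₂ B₂ with A₁ = A₂ = a^p and B₁ = B₂ = b^p. Since |vxy| ≤ p, the window vxy lies inside at most two adjacent blocks. Take i = 0 and let t = uxz, so |t| = 4p − |vy| with 1 ≤ |vy| ≤ p. If |t| is odd, t ∉ L immediately, so assume |vy| is even (hence |vy| ≥ 2) and |t|/2 = 2p − |vy|/2, which satisfies p ≤ |t|/2 ≤ 2p − 1.

Case 1 (vxy inside A₁B₁): t = a^(p−j) b^(p−l) a^p b^p with j + l = |vy|. The second half of t has length < 2p, so it is a suffix of the trailing a^p b^p and ends in b; the first half is a^(p−j) b^(p−l) a^((j+l)/2), which ends in a because (j+l)/2 ≥ 1. The halves differ, so t ∉ L.

Case 2 (vxy inside B₁A₂, straddling the middle): t = a^p b^(p−j) a^(p−l) b^p with j + l = |vy|. If t = ww, then w is a prefix of t of length ≥ p, so w begins with a^p; and w is a suffix of t of length ≥ p, so w ends with b^p. That forces |w| ≥ 2p, contradicting |w| = |t|/2 ≤ 2p − 1. So t ∉ L.

Case 3 (vxy inside A₂B₂): t = a^p b^p a^(p−j) b^(p−l) with j + l = |vy|. The first half of t is a prefix of a^p b^p, so it begins with a; the second half is b^((j+l)/2) a^(p−j) b^(p−l), which begins with b. The halves differ, so t ∉ L.

In every case uv⁰xy⁰z = uxz ∉ L.

This contradicts the CFL pumping lemma, which requires uv^i xy^i z ∈ L for all i ≥ 0.
Hence L = {ww : w ∈ {a,b}*} is not context-free. ∎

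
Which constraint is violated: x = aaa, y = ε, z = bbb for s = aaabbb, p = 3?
Violated: |y| > 0

The decomposition x = aaa, y = ε, z = bbb for s = aaabbb with p = 3
violates the constraint: |y| > 0

|y| = 0, but the pumping lemma requires |y| > 0 (y must be non-empty).

Pumping lemma constraints:
1. xyz = s (decomposition is valid)
2. |xy| ≤ p
3. |y| > 0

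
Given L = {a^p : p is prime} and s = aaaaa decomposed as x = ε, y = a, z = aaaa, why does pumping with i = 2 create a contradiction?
xy²z = aaaaaa ∉ L

Pumping with i = 2 replaces y = a by y² = aa:
- Original: s = xyz = aaaaa; aaaaa has length 5, which is prime, so it is in L
- Pumped: xy²z = ε · aa · aaaa = aaaaaa
- aaaaaa has length 6 = 2 × 3, which is not prime, so it is not in L

The pumping lemma would require xy²z ∈ L, so this decomposition yields a contradiction.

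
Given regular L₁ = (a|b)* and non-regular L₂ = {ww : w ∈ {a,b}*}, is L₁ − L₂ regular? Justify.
No — L₁ − L₂ is not regular.

L₁ − L₂ is the complement of {ww} within {a,b}*. If it were regular, its complement {ww} would be regular as well (regular languages are closed under complement) — contradiction. So L₁ − L₂ is not regular.

Note that the bare facts "L₁ regular, L₂ non-regular" do not settle the question by themselves: the closure of regular languages under ∪, ∩, complement and difference applies only when BOTH operands are regular. With a non-regular operand the result can come out regular or non-regular depending on the specific languages, so one has to work out L₁ − L₂ for this particular pair, as above.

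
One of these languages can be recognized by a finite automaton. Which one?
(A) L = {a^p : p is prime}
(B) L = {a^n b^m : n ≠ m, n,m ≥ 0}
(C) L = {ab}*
(C) {ab}*

(C) L = {ab}* is regular.

This can be recognized by a finite automaton (DFA/NFA).
Regular expressions like {ab}* define regular languages.

The other choices are not regular:
- {a^n b^m : n ≠ m, n,m ≥ 0}: After pumping a's, we can make n = m
- {a^p : p is prime}: After pumping, the length becomes composite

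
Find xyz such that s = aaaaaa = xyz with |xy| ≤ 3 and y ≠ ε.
x = '', y = 'a', z = 'aaaaa'

For s = aaaaaa and p = 3, one valid decomposition is:
- x = '' (length 0)
- y = 'a' (length 1)
- z = 'aaaaa' (length 5)

Verification:
- xyz = '' + 'a' + 'aaaaa' = aaaaaa ✓
- |xy| = 1 ≤ 3 ✓
- |y| = 1 > 0 ✓

All pumping lemma constraints are satisfied.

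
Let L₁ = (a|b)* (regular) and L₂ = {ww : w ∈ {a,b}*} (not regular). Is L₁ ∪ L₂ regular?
Yes — L₁ ∪ L₂ is regular.

{ww} ⊆ (a|b)*, so L₁ ∪ L₂ = (a|b)*, which is regular.

Note that the bare facts "L₁ regular, L₂ non-regular" do not settle the question by themselves: the closure of regular languages under ∪, ∩, complement and difference applies only when BOTH operands are regular. With a non-regular operand the result can come out regular or non-regular depending on the specific languages, so one has to work out L₁ ∪ L₂ for this particular pair, as above.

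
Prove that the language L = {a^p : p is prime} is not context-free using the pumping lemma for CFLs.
Assume for contradiction that L is context-free, and let p ≥ 1 be the pumping length given by the pumping lemma for CFLs.
Choose a prime q with q ≥ p and let s = a^q. Then s ∈ L and |s| = q ≥ p.
By the CFL pumping lemma, s = uvxyz for some u, v, x, y, z with |vxy| ≤ p, |vy| ≥ 1, and uv^i xy^i z ∈ L for every i ≥ 0.
All symbols are a's, so only lengths matter: let k = |vy|, with 1 ≤ k ≤ p. Then |uv^i xy^i z| = q + (i − 1)k.

Take i = q + 1: the length is q + qk = q(k + 1).
Both factors satisfy q ≥ 2 and k + 1 ≥ 2, so q(k + 1) is composite and uv^(q+1) xy^(q+1) z ∉ L.

This contradicts the CFL pumping lemma, which requires uv^i xy^i z ∈ L for all i ≥ 0.
Hence L = {a^p : p is prime} is not context-free. ∎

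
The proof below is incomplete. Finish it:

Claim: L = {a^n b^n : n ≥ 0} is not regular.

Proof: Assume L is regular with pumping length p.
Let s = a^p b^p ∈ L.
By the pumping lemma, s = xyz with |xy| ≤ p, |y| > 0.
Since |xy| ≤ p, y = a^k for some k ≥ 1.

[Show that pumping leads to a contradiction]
Consider xy²z = a^(p+k) b^p.

Since k ≥ 1, we have p + k > p.
So xy²z has more a's than b's: (p+k) a's vs p b's.
This means xy²z ∉ L because a^n b^n requires equal counts.

This contradicts the pumping lemma which states xy²z ∈ L.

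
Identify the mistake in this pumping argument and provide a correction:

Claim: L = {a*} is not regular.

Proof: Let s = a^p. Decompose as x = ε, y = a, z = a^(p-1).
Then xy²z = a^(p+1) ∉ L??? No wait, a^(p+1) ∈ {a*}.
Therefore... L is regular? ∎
Error: The proof attempts to show a*  is not regular, but a* IS regular!

Correction: a* is a regular language (recognized by a simple DFA with one accepting state and self-loop on 'a'). The pumping lemma can only prove non-regularity, not regularity. For regular languages, pumping always works.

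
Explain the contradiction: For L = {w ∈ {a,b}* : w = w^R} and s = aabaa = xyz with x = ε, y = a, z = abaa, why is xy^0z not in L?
xy⁰z = abaa ∉ L

Pumping with i = 0 replaces y = a by y⁰ = ε:
- Original: s = xyz = aabaa; aabaa reversed is aabaa, the same string, so it is a palindrome and is in L
- Pumped: xy⁰z = ε · ε · abaa = abaa
- abaa reversed is aaba ≠ abaa, so it is not a palindrome and is not in L

The pumping lemma would require xy⁰z ∈ L, so this decomposition yields a contradiction.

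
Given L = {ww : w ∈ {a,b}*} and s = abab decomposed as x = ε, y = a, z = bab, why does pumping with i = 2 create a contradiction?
xy²z = aabab ∉ L

Pumping with i = 2 replaces y = a by y² = aa:
- Original: s = xyz = abab; abab splits into halves ab · ab, which are equal, so it is in L (w = ab)
- Pumped: xy²z = ε · aa · bab = aabab
- aabab has odd length 5, so it cannot be written as ww and is not in L

The pumping lemma would require xy²z ∈ L, so this decomposition yields a contradiction.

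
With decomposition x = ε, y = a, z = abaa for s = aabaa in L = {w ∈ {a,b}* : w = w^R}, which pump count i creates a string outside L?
i = 0

xy⁰z = ε · ε · abaa = abaa; abaa reversed is aaba ≠ abaa, so it is not a palindrome and is not in L.
(Other choices also work, e.g. i = 2, 3; only i = 1 is guaranteed to stay in L since xy¹z = s.)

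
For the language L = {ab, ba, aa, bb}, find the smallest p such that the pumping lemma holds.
p = 3

For a finite language L, the pumping lemma holds vacuously if p > max|s| for s ∈ L.

The longest string in L = {ab, ba, aa, bb} has length 2.
If p = 3, then no string s ∈ L has |s| ≥ p, so the condition is vacuously true.

The minimum pumping length is p = 3.

Why no smaller p works: for any p ≤ 2, the longest string s ∈ L has |s| = 2 ≥ p, so it would
have to be pumpable; but pumping up (i = 2, 3, ...) produces ever longer strings, which cannot all lie in the
finite language L. So the pumping property fails for every p ≤ 2.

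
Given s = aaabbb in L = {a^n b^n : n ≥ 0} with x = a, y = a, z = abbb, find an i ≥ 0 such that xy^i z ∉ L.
i = 0

xy⁰z = a · ε · abbb = aabbb; aabbb has 2 a's and 3 b's; 2 ≠ 3, so it is not in L.
(Other choices also work, e.g. i = 2, 3; only i = 1 is guaranteed to stay in L since xy¹z = s.)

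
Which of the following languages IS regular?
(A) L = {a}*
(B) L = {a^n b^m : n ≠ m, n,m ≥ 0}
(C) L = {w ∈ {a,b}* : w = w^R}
(A) {a}*

(A) L = {a}* is regular.

This can be recognized by a finite automaton (DFA/NFA).
Regular expressions like {a}* define regular languages.

The other choices are not regular:
- {a^n b^m : n ≠ m, n,m ≥ 0}: After pumping a's, we can make n = m
- {w ∈ {a,b}* : w = w^R}: After pumping, the string is no longer symmetric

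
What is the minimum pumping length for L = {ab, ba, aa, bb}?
p = 3

For a finite language L, the pumping lemma holds vacuously if p > max|s| for s ∈ L.

The longest string in L = {ab, ba, aa, bb} has length 2.
If p = 3, then no string s ∈ L has |s| ≥ p, so the condition is vacuously true.

The minimum pumping length is p = 3.

Why no smaller p works: for any p ≤ 2, the longest string s ∈ L has |s| = 2 ≥ p, so it would
have to be pumpable; but pumping up (i = 2, 3, ...) produces ever longer strings, which cannot all lie in the
finite language L. So the pumping property fails for every p ≤ 2.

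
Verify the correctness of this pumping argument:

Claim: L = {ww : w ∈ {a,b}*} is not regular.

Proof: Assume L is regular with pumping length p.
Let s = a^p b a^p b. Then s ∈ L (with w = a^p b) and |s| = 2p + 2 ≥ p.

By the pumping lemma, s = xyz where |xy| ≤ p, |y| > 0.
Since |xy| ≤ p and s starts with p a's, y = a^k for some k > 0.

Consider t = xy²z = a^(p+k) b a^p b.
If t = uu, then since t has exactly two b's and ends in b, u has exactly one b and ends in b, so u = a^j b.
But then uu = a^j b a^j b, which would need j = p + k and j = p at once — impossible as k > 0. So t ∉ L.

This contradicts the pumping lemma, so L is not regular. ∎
The proof is correct.

This proof is valid because:
1. s = a^p b a^p b is in L and is chosen in terms of p, so |s| ≥ p holds for every p
2. The decomposition analysis is correct: |xy| ≤ p forces y to lie inside the leading a's
3. The contradiction is valid: the argument shows a^(p+k) b a^p b cannot be split into two equal halves
4. The conclusion follows logically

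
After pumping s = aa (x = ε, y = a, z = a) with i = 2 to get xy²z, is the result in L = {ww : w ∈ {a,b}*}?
No

xy²z = ε · aa · a = aaa.
aaa has odd length 3, so it cannot be written as ww and is not in L.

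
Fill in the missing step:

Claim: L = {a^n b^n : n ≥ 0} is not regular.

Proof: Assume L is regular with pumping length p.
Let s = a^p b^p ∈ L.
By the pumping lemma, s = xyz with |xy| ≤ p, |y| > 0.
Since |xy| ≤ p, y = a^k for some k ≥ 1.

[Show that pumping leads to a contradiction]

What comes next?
Consider xy²z = a^(p+k) b^p.

Since k ≥ 1, we have p + k > p.
So xy²z has more a's than b's: (p+k) a's vs p b's.
This means xy²z ∉ L because a^n b^n requires equal counts.

This contradicts the pumping lemma which states xy²z ∈ L.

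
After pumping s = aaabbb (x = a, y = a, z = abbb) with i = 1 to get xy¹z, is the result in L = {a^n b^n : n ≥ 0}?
Yes

xy¹z = a · a · abbb = aaabbb.
aaabbb = a^3 b^3 has equal counts (3 = 3), so it is in L.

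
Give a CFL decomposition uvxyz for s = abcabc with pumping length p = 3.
u='ab', v='c', x='a', y='b', z='c'

For s = abcabc with pumping length p = 3:

One valid decomposition:
- u = 'ab'
- v = 'c'
- x = 'a'
- y = 'b'
- z = 'c'

Verification:
- uvxyz = 'ab' + 'c' + 'a' + 'b' + 'c' = abcabc ✓
- |vxy| = |'cab'| = 3 ≤ 3 ✓
- |vy| = |'cb'| = 2 > 0 ✓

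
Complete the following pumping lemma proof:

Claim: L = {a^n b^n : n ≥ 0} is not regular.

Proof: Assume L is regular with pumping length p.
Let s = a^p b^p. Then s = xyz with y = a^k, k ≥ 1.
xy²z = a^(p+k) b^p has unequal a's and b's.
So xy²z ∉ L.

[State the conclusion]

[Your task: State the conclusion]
This contradicts the pumping lemma for regular languages,
which guarantees xy^i z ∈ L for all i ≥ 0.

Since our assumption that L is regular leads to a contradiction,
we conclude that L = {a^n b^n : n ≥ 0} is NOT regular. ∎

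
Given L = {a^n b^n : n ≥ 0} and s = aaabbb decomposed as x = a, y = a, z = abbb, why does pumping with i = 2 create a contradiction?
xy²z = aaaabbb ∉ L

Pumping with i = 2 replaces y = a by y² = aa:
- Original: s = xyz = aaabbb; aaabbb = a^3 b^3 has equal counts (3 = 3), so it is in L
- Pumped: xy²z = a · aa · abbb = aaaabbb
- aaaabbb has 4 a's and 3 b's; 4 ≠ 3, so it is not in L

The pumping lemma would require xy²z ∈ L, so this decomposition yields a contradiction.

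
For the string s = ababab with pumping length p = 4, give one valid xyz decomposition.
x = '', y = 'abab', z = 'ab'

For s = ababab and p = 4, one valid decomposition is:
- x = '' (length 0)
- y = 'abab' (length 4)
- z = 'ab' (length 2)

Verification:
- xyz = '' + 'abab' + 'ab' = ababab ✓
- |xy| = 4 ≤ 4 ✓
- |y| = 4 > 0 ✓

All pumping lemma constraints are satisfied.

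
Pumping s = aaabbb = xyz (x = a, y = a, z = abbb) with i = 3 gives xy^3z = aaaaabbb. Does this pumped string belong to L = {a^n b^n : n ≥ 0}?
No

xy³z = a · aaa · abbb = aaaaabbb.
aaaaabbb has 5 a's and 3 b's; 5 ≠ 3, so it is not in L.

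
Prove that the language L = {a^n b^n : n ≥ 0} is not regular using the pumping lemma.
Assume for contradiction that L is regular, and let p ≥ 1 be the pumping length given by the pumping lemma.
Choose s = a^p b^p. Then s ∈ L and |s| = 2p ≥ p.
By the pumping lemma, s = xyz for some x, y, z with |xy| ≤ p, |y| ≥ 1, and xy^i z ∈ L for every i ≥ 0.
Since |xy| ≤ p and the first p symbols of s are all a's, we must have y = a^k for some k with 1 ≤ k ≤ p.

Take i = 3: xy³z = a^(p + 2k) b^p.
This string has p + 2k a's but p b's, and p + 2k > p because k ≥ 1. So xy³z ∉ L.

This contradicts the pumping lemma, which requires xy^i z ∈ L for all i ≥ 0.
Hence L = {a^n b^n : n ≥ 0} is not regular. ∎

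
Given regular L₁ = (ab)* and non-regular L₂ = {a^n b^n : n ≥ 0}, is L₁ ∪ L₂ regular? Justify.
No — L₁ ∪ L₂ is not regular.

Let U = (ab)* ∪ {a^n b^n}. If U were regular, then U ∩ aa*bb* would be regular (closure under intersection with a regular language). But (ab)* ∩ aa*bb* = {ab} and {a^n b^n} ∩ aa*bb* = {a^n b^n : n ≥ 1}, so U ∩ aa*bb* = {a^n b^n : n ≥ 1}, which is not regular. Hence U is not regular.

Note that the bare facts "L₁ regular, L₂ non-regular" do not settle the question by themselves: the closure of regular languages under ∪, ∩, complement and difference applies only when BOTH operands are regular. With a non-regular operand the result can come out regular or non-regular depending on the specific languages, so one has to work out L₁ ∪ L₂ for this particular pair, as above.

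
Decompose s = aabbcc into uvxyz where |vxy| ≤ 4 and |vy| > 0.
u='a', v='a', x='bb', y='c', z='c'

For s = aabbcc with pumping length p = 4:

One valid decomposition:
- u = 'a'
- v = 'a'
- x = 'bb'
- y = 'c'
- z = 'c'

Verification:
- uvxyz = 'a' + 'a' + 'bb' + 'c' + 'c' = aabbcc ✓
- |vxy| = |'abbc'| = 4 ≤ 4 ✓
- |vy| = |'ac'| = 2 > 0 ✓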